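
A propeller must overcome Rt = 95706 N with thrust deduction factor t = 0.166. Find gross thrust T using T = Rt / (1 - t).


Formula: T = Rt / (1 - t)
Step 1 — (1 - t) = 1 - 0.166 = 0.834
Step 2 — T = 95706 / 0.834 ≈ 114760 N (5 s.f.)

114760 N


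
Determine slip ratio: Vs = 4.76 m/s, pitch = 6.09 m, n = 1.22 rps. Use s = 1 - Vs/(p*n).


Formula: s = 1 - Vs / (p * n)
Step 1 — p * n = 6.09 * 1.22 = 7.4298
Step 2 — Vs / (p*n) = 4.76 / 7.4298 = 0.640663 (6 d.p.)
Step 3 — s = 1 - 0.640663 = 0.359337

0.359337


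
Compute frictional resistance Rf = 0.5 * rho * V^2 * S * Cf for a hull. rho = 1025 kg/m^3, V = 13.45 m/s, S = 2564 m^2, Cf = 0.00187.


Formula: Rf = 0.5 * rho * V^2 * S * Cf
Step 1 — V^2 = 13.45^2 = 180.9025
Step 2 — 0.5 * rho * V^2 = 0.5 * 1025 * 180.9025 = 92712.53125
Step 3 — Rf = 92712.53125 * 2564 * 0.00187 ≈ 444530 N (5 s.f.)

444530 N


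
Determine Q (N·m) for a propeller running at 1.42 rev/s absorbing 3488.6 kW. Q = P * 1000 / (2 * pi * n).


Formula: Q = P_W / (2 * pi * n)
Step 1 — P_W = 3488.6 kW * 1000 = 3488600.0 W
Step 2 — 2 * pi * n = 2 * pi * 1.42 = 8.922123
Step 3 — Q = 3488600.0 / 8.922123 ≈ 391010 N·m (5 s.f.)

391010 N·m


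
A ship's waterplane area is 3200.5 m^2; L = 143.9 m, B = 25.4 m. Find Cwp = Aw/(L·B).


Formula: Cwp = Aw / (L * B)
Step 1 — L * B = 143.9 * 25.4 = 3655.06 m^2
Step 2 — Cwp = 3200.5 / 3655.06 ≈ 0.87564 (5 s.f.)

0.87564


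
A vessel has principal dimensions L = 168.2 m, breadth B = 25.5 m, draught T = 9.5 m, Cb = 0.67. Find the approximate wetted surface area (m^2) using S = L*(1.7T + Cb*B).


Formula: S = 1.7*L*T + V/T with V = Cb*L*B*T, i.e. S = L * (1.7*T + Cb*B)
Step 1 — 1.7*T = 1.7 * 9.5 = 16.15 m
Step 2 — Cb*B = 0.67 * 25.5 = 17.085 m
Step 3 — 1.7*T + Cb*B = 16.15 + 17.085 = 33.235 m
Step 4 — S = 168.2 * 33.235 ≈ 5590.1 m^2 (5 s.f.)

5590.1 m^2


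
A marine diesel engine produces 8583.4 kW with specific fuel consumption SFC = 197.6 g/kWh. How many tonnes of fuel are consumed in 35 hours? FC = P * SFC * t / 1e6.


Formula: FC (tonnes) = P * SFC * t / 1,000,000
Step 1 — P * SFC * t = 8583.4 * 197.6 * 35 = 59362794.4 g
Step 2 — FC (tonnes) = 59362794.4 / 1,000,000 ≈ 59.363 tonnes (5 s.f.)

59.363 tonnes


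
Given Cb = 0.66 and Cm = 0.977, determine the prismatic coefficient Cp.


Formula: Cp = Cb / Cm
Substituting: Cp = 0.66 / 0.977
Result: Cp ≈ 0.67554 (5 s.f.)

0.67554


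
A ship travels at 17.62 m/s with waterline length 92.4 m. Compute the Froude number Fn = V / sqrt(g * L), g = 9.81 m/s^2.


Formula: Fn = V / sqrt(g * L)
Step 1 — g * L = 9.81 * 92.4 = 906.444
Step 2 — sqrt(g * L) = sqrt(906.444) = 30.107208
Step 3 — Fn = 17.62 / 30.107208 ≈ 0.58524 (5 s.f.)

0.58524


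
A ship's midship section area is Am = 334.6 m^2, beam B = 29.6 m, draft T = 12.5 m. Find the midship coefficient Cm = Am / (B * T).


Formula: Cm = Am / (B * T)
Step 1 — B * T = 29.6 * 12.5 = 370.0 m^2
Step 2 — Cm = 334.6 / 370.0 ≈ 0.90432 (5 s.f.)

0.90432


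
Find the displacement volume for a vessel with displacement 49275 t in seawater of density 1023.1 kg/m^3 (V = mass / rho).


Formula: V = mass / rho
Step 1 — convert tonnes to kg: 49275 t * 1000 = 49275000 kg
Step 2 — V = 49275000 / 1023.1 ≈ 48162 m^3 (5 s.f.)

48162 m^3


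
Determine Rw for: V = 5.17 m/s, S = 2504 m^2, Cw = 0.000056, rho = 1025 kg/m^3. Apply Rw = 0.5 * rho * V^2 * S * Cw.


Formula: Rw = 0.5 * rho * V^2 * S * Cw
Step 1 — V^2 = 5.17^2 = 26.7289
Step 2 — 0.5 * rho * V^2 = 0.5 * 1025 * 26.7289 = 13698.56125
Step 3 — Rw = 13698.56125 * 2504 * 0.000056 ≈ 1920.9 N (5 s.f.)

1920.9 N


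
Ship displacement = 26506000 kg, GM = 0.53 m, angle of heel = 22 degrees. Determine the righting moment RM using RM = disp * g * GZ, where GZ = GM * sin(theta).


Formula: GZ = GM * sin(theta); RM = disp * g * GZ
Step 1 — GZ = 0.53 * sin(22°) = 0.53 * 0.374607 = 0.198542 m
Step 2 — RM = 26506000 * 9.81 * 0.198542 ≈ 51626000 N·m (5 s.f.)

51626000 N·m


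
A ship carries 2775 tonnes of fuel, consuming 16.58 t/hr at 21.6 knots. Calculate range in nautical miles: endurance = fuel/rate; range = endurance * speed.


Formula: endurance = fuel / rate; range = endurance * speed
Step 1 — endurance = 2775 / 16.58 = 167.3703 hours
Step 2 — range = 167.3703 * 21.6 ≈ 3615.2 nautical miles (5 s.f.)

3615.2 NM


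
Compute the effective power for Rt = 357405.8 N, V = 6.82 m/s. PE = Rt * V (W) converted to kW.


Formula: PE = Rt * V / 1000 (kW)
Step 1 — PE (W) = 357405.8 * 6.82 = 2437507.556 W
Step 2 — PE (kW) = 2437507.556 / 1000 ≈ 2437.5 kW (5 s.f.)

2437.5 kW


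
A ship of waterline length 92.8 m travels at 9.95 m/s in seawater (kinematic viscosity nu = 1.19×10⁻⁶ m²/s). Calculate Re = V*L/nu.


Formula: Re = V * L / nu
Step 1 — V * L = 9.95 * 92.8 = 923.36 m^2/s
Step 2 — Re = 923.36 / 1.19e-6 = 7.76e+08

7.76e+08


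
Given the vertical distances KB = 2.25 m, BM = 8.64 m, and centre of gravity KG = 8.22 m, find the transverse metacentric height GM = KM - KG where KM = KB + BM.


Formula: GM = KB + BM - KG
Step 1 — KM = KB + BM = 2.25 + 8.64 = 10.89 m
Step 2 — GM = KM - KG = 10.89 - 8.22 = 2.67 m

2.67 m


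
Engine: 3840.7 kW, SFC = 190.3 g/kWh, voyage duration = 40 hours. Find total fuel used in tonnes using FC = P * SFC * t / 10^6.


Formula: FC (tonnes) = P * SFC * t / 1,000,000
Step 1 — P * SFC * t = 3840.7 * 190.3 * 40 = 29235408.4 g
Step 2 — FC (tonnes) = 29235408.4 / 1,000,000 ≈ 29.235 tonnes (5 s.f.)

29.235 tonnes


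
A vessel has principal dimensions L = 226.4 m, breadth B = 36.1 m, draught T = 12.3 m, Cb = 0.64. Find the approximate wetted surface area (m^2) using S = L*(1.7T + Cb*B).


Formula: S = 1.7*L*T + V/T with V = Cb*L*B*T, i.e. S = L * (1.7*T + Cb*B)
Step 1 — 1.7*T = 1.7 * 12.3 = 20.91 m
Step 2 — Cb*B = 0.64 * 36.1 = 23.104 m
Step 3 — 1.7*T + Cb*B = 20.91 + 23.104 = 44.014 m
Step 4 — S = 226.4 * 44.014 ≈ 9964.8 m^2 (5 s.f.)

9964.8 m^2


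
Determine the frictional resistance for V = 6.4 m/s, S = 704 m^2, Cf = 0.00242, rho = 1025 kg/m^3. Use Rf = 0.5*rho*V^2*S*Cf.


Formula: Rf = 0.5 * rho * V^2 * S * Cf
Step 1 — V^2 = 6.4^2 = 40.96
Step 2 — 0.5 * rho * V^2 = 0.5 * 1025 * 40.96 = 20992.0
Step 3 — Rf = 20992.0 * 704 * 0.00242 ≈ 35764 N (5 s.f.)

35764 N


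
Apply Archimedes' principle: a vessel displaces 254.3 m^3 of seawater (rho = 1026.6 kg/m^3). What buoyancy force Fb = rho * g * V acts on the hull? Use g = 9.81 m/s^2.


Formula: Fb = rho * g * V
Substituting: Fb = 1026.6 * 9.81 * 254.3
Intermediate: 1026.6 * 9.81 = 10070.946
Result: Fb = 10070.946 * 254.3 ≈ 2561000 N (5 s.f.)

2561000 N


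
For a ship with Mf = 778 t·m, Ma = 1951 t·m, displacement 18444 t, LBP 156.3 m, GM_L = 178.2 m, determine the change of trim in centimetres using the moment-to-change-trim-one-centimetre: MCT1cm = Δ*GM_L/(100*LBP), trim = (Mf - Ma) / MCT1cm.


Formula: net trimming moment = Mf - Ma; MCT1cm = Δ*GM_L/(100*LBP); trim = net moment / MCT1cm
Step 1 — net trimming moment = 778 - 1951 = -1173 t·m
Step 2 — MCT1cm = 18444 * 178.2 / (100 * 156.3) = 210.2828 t·m/cm
Step 3 — trim = -1173 / 210.2828 ≈ -5.5782 cm (5 s.f.)

-5.5782 cm


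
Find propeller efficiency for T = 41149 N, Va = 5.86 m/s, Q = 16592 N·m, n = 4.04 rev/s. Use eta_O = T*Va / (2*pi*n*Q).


Formula: eta = T * Va / (2 * pi * n * Q)
Step 1 — numerator = T * Va = 41149 * 5.86 = 241133.14
Step 2 — 2 * pi * n = 2 * pi * 4.04 = 25.384069
Step 3 — denominator = 25.384069 * 16592 = 421172.47
Step 4 — eta = 241133.14 / 421172.47 ≈ 0.57253 (5 s.f.)

0.57253


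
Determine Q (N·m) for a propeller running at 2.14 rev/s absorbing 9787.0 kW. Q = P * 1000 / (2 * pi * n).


Formula: Q = P_W / (2 * pi * n)
Step 1 — P_W = 9787.0 kW * 1000 = 9787000.0 W
Step 2 — 2 * pi * n = 2 * pi * 2.14 = 13.446017
Step 3 — Q = 9787000.0 / 13.446017 ≈ 727870 N·m (5 s.f.)

727870 N·m


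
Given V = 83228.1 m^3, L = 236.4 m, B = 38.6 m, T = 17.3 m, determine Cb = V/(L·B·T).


Formula: Cb = V / (L * B * T)
Step 1 — L * B * T = 236.4 * 38.6 * 17.3 = 157863.192 m^3
Step 2 — Cb = 83228.1 / 157863.192 ≈ 0.52722 (5 s.f.)

0.52722


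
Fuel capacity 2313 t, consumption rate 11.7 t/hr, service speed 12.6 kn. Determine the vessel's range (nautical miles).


Formula: endurance = fuel / rate; range = endurance * speed
Step 1 — endurance = 2313 / 11.7 = 197.6923 hours
Step 2 — range = 197.6923 * 12.6 ≈ 2490.9 nautical miles (5 s.f.)

2490.9 NM


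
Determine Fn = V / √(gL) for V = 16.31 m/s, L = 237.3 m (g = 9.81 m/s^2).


Formula: Fn = V / sqrt(g * L)
Step 1 — g * L = 9.81 * 237.3 = 2327.913
Step 2 — sqrt(g * L) = sqrt(2327.913) = 48.248451
Step 3 — Fn = 16.31 / 48.248451 ≈ 0.33804 (5 s.f.)

0.33804


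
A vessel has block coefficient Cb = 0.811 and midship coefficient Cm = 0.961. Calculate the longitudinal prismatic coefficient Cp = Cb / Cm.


Formula: Cp = Cb / Cm
Substituting: Cp = 0.811 / 0.961
Result: Cp ≈ 0.84391 (5 s.f.)

0.84391


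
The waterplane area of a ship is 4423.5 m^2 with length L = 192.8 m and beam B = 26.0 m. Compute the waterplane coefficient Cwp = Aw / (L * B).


Formula: Cwp = Aw / (L * B)
Step 1 — L * B = 192.8 * 26.0 = 5012.8 m^2
Step 2 — Cwp = 4423.5 / 5012.8 ≈ 0.88244 (5 s.f.)

0.88244


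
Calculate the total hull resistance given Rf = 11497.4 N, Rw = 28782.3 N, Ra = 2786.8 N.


Formula: Rt = Rf + Rw + Ra
Substituting: Rt = 11497.4 + 28782.3 + 2786.8
Result: Rt = 43066.5 N

43066.5 N


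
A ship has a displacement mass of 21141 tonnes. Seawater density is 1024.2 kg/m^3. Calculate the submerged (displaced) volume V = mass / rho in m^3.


Formula: V = mass / rho
Step 1 — convert tonnes to kg: 21141 t * 1000 = 21141000 kg
Step 2 — V = 21141000 / 1024.2 ≈ 20641 m^3 (5 s.f.)

20641 m^3


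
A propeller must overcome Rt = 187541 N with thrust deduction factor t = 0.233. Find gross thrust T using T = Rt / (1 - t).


Formula: T = Rt / (1 - t)
Step 1 — (1 - t) = 1 - 0.233 = 0.767
Step 2 — T = 187541 / 0.767 ≈ 244510 N (5 s.f.)

244510 N


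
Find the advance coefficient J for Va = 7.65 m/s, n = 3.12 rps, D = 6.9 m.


Formula: J = Va / (n * D)
Step 1 — n * D = 3.12 * 6.9 = 21.528
Step 2 — J = 7.65 / 21.528 ≈ 0.35535 (5 s.f.)

0.35535


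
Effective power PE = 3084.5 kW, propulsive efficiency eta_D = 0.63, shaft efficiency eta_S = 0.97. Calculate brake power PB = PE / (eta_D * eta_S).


Formula: PB = PE / (eta_D * eta_S)
Step 1 — combined efficiency = eta_D * eta_S = 0.63 * 0.97 = 0.6111
Step 2 — PB = 3084.5 / 0.6111 ≈ 5047.5 kW (5 s.f.)

5047.5 kW


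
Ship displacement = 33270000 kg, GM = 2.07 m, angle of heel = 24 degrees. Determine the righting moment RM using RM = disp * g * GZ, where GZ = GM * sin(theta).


Formula: GZ = GM * sin(theta); RM = disp * g * GZ
Step 1 — GZ = 2.07 * sin(24°) = 2.07 * 0.406737 = 0.841946 m
Step 2 — RM = 33270000 * 9.81 * 0.841946 ≈ 274790000 N·m (5 s.f.)

274790000 N·m


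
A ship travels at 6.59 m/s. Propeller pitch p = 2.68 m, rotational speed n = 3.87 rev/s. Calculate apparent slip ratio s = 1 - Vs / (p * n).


Formula: s = 1 - Vs / (p * n)
Step 1 — p * n = 2.68 * 3.87 = 10.3716
Step 2 — Vs / (p*n) = 6.59 / 10.3716 = 0.635389 (6 d.p.)
Step 3 — s = 1 - 0.635389 = 0.364611

0.364611


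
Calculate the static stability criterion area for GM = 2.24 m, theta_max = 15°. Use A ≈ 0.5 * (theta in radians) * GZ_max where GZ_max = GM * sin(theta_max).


Formula: GZ_max = GM * sin(theta); Area = 0.5 * theta_rad * GZ_max
Step 1 — GZ_max = 2.24 * sin(15°) = 2.24 * 0.258819 = 0.579755 m
Step 2 — theta_rad = 15 * pi/180 = 0.261799 rad
Step 3 — Area = 0.5 * 0.261799 * 0.579755 ≈ 0.075890 m·rad (5 s.f.)

0.075890 m·rad


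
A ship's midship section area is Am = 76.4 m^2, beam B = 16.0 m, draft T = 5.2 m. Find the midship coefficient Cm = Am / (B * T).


Formula: Cm = Am / (B * T)
Step 1 — B * T = 16.0 * 5.2 = 83.2 m^2
Step 2 — Cm = 76.4 / 83.2 ≈ 0.91827 (5 s.f.)

0.91827


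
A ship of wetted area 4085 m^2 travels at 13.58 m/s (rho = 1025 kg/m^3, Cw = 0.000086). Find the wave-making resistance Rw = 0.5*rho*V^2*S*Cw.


Formula: Rw = 0.5 * rho * V^2 * S * Cw
Step 1 — V^2 = 13.58^2 = 184.4164
Step 2 — 0.5 * rho * V^2 = 0.5 * 1025 * 184.4164 = 94513.405
Step 3 — Rw = 94513.405 * 4085 * 0.000086 ≈ 33204 N (5 s.f.)

33204 N


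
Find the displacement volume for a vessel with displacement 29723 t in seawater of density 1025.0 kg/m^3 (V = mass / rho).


Formula: V = mass / rho
Step 1 — convert tonnes to kg: 29723 t * 1000 = 29723000 kg
Step 2 — V = 29723000 / 1025.0 ≈ 28998 m^3 (5 s.f.)

28998 m^3


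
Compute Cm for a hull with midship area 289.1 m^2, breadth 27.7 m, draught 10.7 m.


Formula: Cm = Am / (B * T)
Step 1 — B * T = 27.7 * 10.7 = 296.39 m^2
Step 2 — Cm = 289.1 / 296.39 ≈ 0.97540 (5 s.f.)

0.97540


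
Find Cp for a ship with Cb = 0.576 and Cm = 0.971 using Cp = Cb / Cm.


Formula: Cp = Cb / Cm
Substituting: Cp = 0.576 / 0.971
Result: Cp ≈ 0.59320 (5 s.f.)

0.59320


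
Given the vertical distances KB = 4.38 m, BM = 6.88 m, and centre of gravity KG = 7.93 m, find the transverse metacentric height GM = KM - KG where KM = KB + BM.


Formula: GM = KB + BM - KG
Step 1 — KM = KB + BM = 4.38 + 6.88 = 11.26 m
Step 2 — GM = KM - KG = 11.26 - 7.93 = 3.33 m

3.33 m


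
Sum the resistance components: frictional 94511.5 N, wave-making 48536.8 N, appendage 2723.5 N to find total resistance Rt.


Formula: Rt = Rf + Rw + Ra
Substituting: Rt = 94511.5 + 48536.8 + 2723.5
Result: Rt = 145771.8 N

145771.8 N


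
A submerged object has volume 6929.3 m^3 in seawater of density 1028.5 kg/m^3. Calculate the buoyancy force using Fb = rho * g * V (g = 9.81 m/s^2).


Formula: Fb = rho * g * V
Substituting: Fb = 1028.5 * 9.81 * 6929.3
Intermediate: 1028.5 * 9.81 = 10089.585
Result: Fb = 10089.585 * 6929.3 ≈ 69914000 N (5 s.f.)

69914000 N


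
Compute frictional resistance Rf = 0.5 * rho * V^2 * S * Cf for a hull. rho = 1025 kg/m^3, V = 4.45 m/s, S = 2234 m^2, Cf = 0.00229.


Formula: Rf = 0.5 * rho * V^2 * S * Cf
Step 1 — V^2 = 4.45^2 = 19.8025
Step 2 — 0.5 * rho * V^2 = 0.5 * 1025 * 19.8025 = 10148.78125
Step 3 — Rf = 10148.78125 * 2234 * 0.00229 ≈ 51920 N (5 s.f.)

51920 N


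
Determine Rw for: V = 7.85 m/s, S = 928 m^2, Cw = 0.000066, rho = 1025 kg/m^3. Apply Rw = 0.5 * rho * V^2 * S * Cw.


Formula: Rw = 0.5 * rho * V^2 * S * Cw
Step 1 — V^2 = 7.85^2 = 61.6225
Step 2 — 0.5 * rho * V^2 = 0.5 * 1025 * 61.6225 = 31581.53125
Step 3 — Rw = 31581.53125 * 928 * 0.000066 ≈ 1934.3 N (5 s.f.)

1934.3 N


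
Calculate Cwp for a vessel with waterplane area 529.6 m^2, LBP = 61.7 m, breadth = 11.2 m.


Formula: Cwp = Aw / (L * B)
Step 1 — L * B = 61.7 * 11.2 = 691.04 m^2
Step 2 — Cwp = 529.6 / 691.04 ≈ 0.76638 (5 s.f.)

0.76638


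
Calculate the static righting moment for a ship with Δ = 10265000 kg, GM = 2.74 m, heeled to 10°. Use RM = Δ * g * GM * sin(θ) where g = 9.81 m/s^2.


Formula: GZ = GM * sin(theta); RM = disp * g * GZ
Step 1 — GZ = 2.74 * sin(10°) = 2.74 * 0.173648 = 0.475796 m
Step 2 — RM = 10265000 * 9.81 * 0.475796 ≈ 47912000 N·m (5 s.f.)

47912000 N·m


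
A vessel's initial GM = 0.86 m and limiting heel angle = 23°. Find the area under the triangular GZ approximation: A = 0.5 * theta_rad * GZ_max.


Formula: GZ_max = GM * sin(theta); Area = 0.5 * theta_rad * GZ_max
Step 1 — GZ_max = 0.86 * sin(23°) = 0.86 * 0.390731 = 0.336029 m
Step 2 — theta_rad = 23 * pi/180 = 0.401426 rad
Step 3 — Area = 0.5 * 0.401426 * 0.336029 ≈ 0.067445 m·rad (5 s.f.)

0.067445 m·rad


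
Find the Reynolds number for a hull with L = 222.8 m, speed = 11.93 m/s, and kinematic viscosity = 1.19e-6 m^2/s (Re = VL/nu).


Formula: Re = V * L / nu
Step 1 — V * L = 11.93 * 222.8 = 2658.004 m^2/s
Step 2 — Re = 2658.004 / 1.19e-6 = 2.23e+09

2.23e+09


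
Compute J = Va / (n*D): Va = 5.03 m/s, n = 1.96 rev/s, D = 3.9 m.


Formula: J = Va / (n * D)
Step 1 — n * D = 1.96 * 3.9 = 7.644
Step 2 — J = 5.03 / 7.644 ≈ 0.65803 (5 s.f.)

0.65803


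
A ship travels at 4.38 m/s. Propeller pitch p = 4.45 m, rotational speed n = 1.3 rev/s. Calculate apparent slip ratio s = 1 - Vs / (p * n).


Formula: s = 1 - Vs / (p * n)
Step 1 — p * n = 4.45 * 1.3 = 5.785
Step 2 — Vs / (p*n) = 4.38 / 5.785 = 0.757131 (6 d.p.)
Step 3 — s = 1 - 0.757131 = 0.242869

0.242869


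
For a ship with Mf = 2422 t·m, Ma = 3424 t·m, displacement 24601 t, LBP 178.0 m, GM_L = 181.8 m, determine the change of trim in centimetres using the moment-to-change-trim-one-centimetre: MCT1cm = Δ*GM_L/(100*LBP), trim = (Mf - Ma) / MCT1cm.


Formula: net trimming moment = Mf - Ma; MCT1cm = Δ*GM_L/(100*LBP); trim = net moment / MCT1cm
Step 1 — net trimming moment = 2422 - 3424 = -1002 t·m
Step 2 — MCT1cm = 24601 * 181.8 / (100 * 178.0) = 251.2619 t·m/cm
Step 3 — trim = -1002 / 251.2619 ≈ -3.9879 cm (5 s.f.)

-3.9879 cm


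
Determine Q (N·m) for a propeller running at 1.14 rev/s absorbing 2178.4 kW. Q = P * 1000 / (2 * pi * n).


Formula: Q = P_W / (2 * pi * n)
Step 1 — P_W = 2178.4 kW * 1000 = 2178400.0 W
Step 2 — 2 * pi * n = 2 * pi * 1.14 = 7.162831
Step 3 — Q = 2178400.0 / 7.162831 ≈ 304130 N·m (5 s.f.)

304130 N·m


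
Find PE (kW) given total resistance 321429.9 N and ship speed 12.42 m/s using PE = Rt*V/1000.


Formula: PE = Rt * V / 1000 (kW)
Step 1 — PE (W) = 321429.9 * 12.42 = 3992159.358 W
Step 2 — PE (kW) = 3992159.358 / 1000 ≈ 3992.2 kW (5 s.f.)

3992.2 kW


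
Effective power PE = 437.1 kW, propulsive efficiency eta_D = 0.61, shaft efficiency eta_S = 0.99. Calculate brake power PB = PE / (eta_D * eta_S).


Formula: PB = PE / (eta_D * eta_S)
Step 1 — combined efficiency = eta_D * eta_S = 0.61 * 0.99 = 0.6039
Step 2 — PB = 437.1 / 0.6039 ≈ 723.80 kW (5 s.f.)

723.80 kW


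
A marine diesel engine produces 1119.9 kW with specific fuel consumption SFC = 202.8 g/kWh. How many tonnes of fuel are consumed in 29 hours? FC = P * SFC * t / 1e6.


Formula: FC (tonnes) = P * SFC * t / 1,000,000
Step 1 — P * SFC * t = 1119.9 * 202.8 * 29 = 6586355.88 g
Step 2 — FC (tonnes) = 6586355.88 / 1,000,000 ≈ 6.5864 tonnes (5 s.f.)

6.5864 tonnes


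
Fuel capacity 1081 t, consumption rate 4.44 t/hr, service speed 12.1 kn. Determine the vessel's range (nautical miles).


Formula: endurance = fuel / rate; range = endurance * speed
Step 1 — endurance = 1081 / 4.44 = 243.4685 hours
Step 2 — range = 243.4685 * 12.1 ≈ 2946.0 nautical miles (5 s.f.)

2946.0 NM


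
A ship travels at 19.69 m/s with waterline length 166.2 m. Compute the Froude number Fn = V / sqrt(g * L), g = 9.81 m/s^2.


Formula: Fn = V / sqrt(g * L)
Step 1 — g * L = 9.81 * 166.2 = 1630.422
Step 2 — sqrt(g * L) = sqrt(1630.422) = 40.378484
Step 3 — Fn = 19.69 / 40.378484 ≈ 0.48764 (5 s.f.)

0.48764


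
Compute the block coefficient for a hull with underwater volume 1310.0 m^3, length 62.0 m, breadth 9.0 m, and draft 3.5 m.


Formula: Cb = V / (L * B * T)
Step 1 — L * B * T = 62.0 * 9.0 * 3.5 = 1953.0 m^3
Step 2 — Cb = 1310.0 / 1953.0 ≈ 0.67076 (5 s.f.)

0.67076


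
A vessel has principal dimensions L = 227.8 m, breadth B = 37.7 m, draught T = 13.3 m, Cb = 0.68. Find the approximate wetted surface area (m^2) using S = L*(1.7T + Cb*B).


Formula: S = 1.7*L*T + V/T with V = Cb*L*B*T, i.e. S = L * (1.7*T + Cb*B)
Step 1 — 1.7*T = 1.7 * 13.3 = 22.61 m
Step 2 — Cb*B = 0.68 * 37.7 = 25.636 m
Step 3 — 1.7*T + Cb*B = 22.61 + 25.636 = 48.246 m
Step 4 — S = 227.8 * 48.246 ≈ 10990 m^2 (5 s.f.)

10990 m^2


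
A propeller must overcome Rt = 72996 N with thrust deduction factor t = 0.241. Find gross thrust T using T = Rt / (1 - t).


Formula: T = Rt / (1 - t)
Step 1 — (1 - t) = 1 - 0.241 = 0.759
Step 2 — T = 72996 / 0.759 ≈ 96174 N (5 s.f.)

96174 N


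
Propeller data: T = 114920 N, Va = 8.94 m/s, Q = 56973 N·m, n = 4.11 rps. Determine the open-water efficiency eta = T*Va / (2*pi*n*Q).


Formula: eta = T * Va / (2 * pi * n * Q)
Step 1 — numerator = T * Va = 114920 * 8.94 = 1027384.8
Step 2 — 2 * pi * n = 2 * pi * 4.11 = 25.823892
Step 3 — denominator = 25.823892 * 56973 = 1471264.6
Step 4 — eta = 1027384.8 / 1471264.6 ≈ 0.69830 (5 s.f.)

0.69830


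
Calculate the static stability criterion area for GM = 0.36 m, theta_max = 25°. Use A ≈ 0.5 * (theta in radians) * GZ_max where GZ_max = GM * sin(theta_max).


Formula: GZ_max = GM * sin(theta); Area = 0.5 * theta_rad * GZ_max
Step 1 — GZ_max = 0.36 * sin(25°) = 0.36 * 0.422618 = 0.152142 m
Step 2 — theta_rad = 25 * pi/180 = 0.436332 rad
Step 3 — Area = 0.5 * 0.436332 * 0.152142 ≈ 0.033192 m·rad (5 s.f.)

0.033192 m·rad


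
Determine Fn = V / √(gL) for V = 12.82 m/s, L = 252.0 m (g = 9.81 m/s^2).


Formula: Fn = V / sqrt(g * L)
Step 1 — g * L = 9.81 * 252.0 = 2472.12
Step 2 — sqrt(g * L) = sqrt(2472.12) = 49.720418
Step 3 — Fn = 12.82 / 49.720418 ≈ 0.25784 (5 s.f.)

0.25784


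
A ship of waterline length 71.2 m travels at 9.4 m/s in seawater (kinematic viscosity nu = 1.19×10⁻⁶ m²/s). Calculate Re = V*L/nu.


Formula: Re = V * L / nu
Step 1 — V * L = 9.4 * 71.2 = 669.28 m^2/s
Step 2 — Re = 669.28 / 1.19e-6 = 5.62e+08

5.62e+08


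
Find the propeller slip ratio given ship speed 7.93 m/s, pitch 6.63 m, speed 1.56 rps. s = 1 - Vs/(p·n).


Formula: s = 1 - Vs / (p * n)
Step 1 — p * n = 6.63 * 1.56 = 10.3428
Step 2 — Vs / (p*n) = 7.93 / 10.3428 = 0.766717 (6 d.p.)
Step 3 — s = 1 - 0.766717 = 0.233283

0.233283


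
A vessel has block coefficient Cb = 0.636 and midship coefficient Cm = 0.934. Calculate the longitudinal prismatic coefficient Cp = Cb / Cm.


Formula: Cp = Cb / Cm
Substituting: Cp = 0.636 / 0.934
Result: Cp ≈ 0.68094 (5 s.f.)

0.68094


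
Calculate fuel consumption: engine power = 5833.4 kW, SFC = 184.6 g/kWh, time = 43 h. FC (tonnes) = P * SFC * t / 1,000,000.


Formula: FC (tonnes) = P * SFC * t / 1,000,000
Step 1 — P * SFC * t = 5833.4 * 184.6 * 43 = 46304362.52 g
Step 2 — FC (tonnes) = 46304362.52 / 1,000,000 ≈ 46.304 tonnes (5 s.f.)

46.304 tonnes


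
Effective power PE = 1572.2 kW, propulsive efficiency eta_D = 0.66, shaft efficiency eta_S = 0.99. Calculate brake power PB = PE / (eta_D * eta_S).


Formula: PB = PE / (eta_D * eta_S)
Step 1 — combined efficiency = eta_D * eta_S = 0.66 * 0.99 = 0.6534
Step 2 — PB = 1572.2 / 0.6534 ≈ 2406.2 kW (5 s.f.)

2406.2 kW


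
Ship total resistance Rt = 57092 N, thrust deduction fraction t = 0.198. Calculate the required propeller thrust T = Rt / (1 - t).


Formula: T = Rt / (1 - t)
Step 1 — (1 - t) = 1 - 0.198 = 0.802
Step 2 — T = 57092 / 0.802 ≈ 71187 N (5 s.f.)

71187 N


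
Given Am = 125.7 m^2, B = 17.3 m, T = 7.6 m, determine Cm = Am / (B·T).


Formula: Cm = Am / (B * T)
Step 1 — B * T = 17.3 * 7.6 = 131.48 m^2
Step 2 — Cm = 125.7 / 131.48 ≈ 0.95604 (5 s.f.)

0.95604


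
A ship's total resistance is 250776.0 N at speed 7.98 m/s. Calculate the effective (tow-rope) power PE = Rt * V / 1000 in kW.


Formula: PE = Rt * V / 1000 (kW)
Step 1 — PE (W) = 250776.0 * 7.98 = 2001192.48 W
Step 2 — PE (kW) = 2001192.48 / 1000 ≈ 2001.2 kW (5 s.f.)

2001.2 kW


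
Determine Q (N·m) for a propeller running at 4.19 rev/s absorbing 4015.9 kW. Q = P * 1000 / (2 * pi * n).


Formula: Q = P_W / (2 * pi * n)
Step 1 — P_W = 4015.9 kW * 1000 = 4015900.0 W
Step 2 — 2 * pi * n = 2 * pi * 4.19 = 26.326546
Step 3 — Q = 4015900.0 / 26.326546 ≈ 152540 N·m (5 s.f.)

152540 N·m


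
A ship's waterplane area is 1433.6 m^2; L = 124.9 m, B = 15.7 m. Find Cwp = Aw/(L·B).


Formula: Cwp = Aw / (L * B)
Step 1 — L * B = 124.9 * 15.7 = 1960.93 m^2
Step 2 — Cwp = 1433.6 / 1960.93 ≈ 0.73108 (5 s.f.)

0.73108


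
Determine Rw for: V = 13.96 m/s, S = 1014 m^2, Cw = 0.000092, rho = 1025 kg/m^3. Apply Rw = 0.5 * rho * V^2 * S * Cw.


Formula: Rw = 0.5 * rho * V^2 * S * Cw
Step 1 — V^2 = 13.96^2 = 194.8816
Step 2 — 0.5 * rho * V^2 = 0.5 * 1025 * 194.8816 = 99876.82
Step 3 — Rw = 99876.82 * 1014 * 0.000092 ≈ 9317.3 N (5 s.f.)

9317.3 N


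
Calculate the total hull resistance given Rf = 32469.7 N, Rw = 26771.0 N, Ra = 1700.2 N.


Formula: Rt = Rf + Rw + Ra
Substituting: Rt = 32469.7 + 26771.0 + 1700.2
Result: Rt = 60940.9 N

60940.9 N


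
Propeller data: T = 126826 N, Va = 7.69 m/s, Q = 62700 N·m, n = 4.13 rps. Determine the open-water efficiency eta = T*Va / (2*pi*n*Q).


Formula: eta = T * Va / (2 * pi * n * Q)
Step 1 — numerator = T * Va = 126826 * 7.69 = 975291.94
Step 2 — 2 * pi * n = 2 * pi * 4.13 = 25.949555
Step 3 — denominator = 25.949555 * 62700 = 1627037.1
Step 4 — eta = 975291.94 / 1627037.1 ≈ 0.59943 (5 s.f.)

0.59943


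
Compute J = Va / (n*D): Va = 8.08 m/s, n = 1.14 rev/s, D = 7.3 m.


Formula: J = Va / (n * D)
Step 1 — n * D = 1.14 * 7.3 = 8.322
Step 2 — J = 8.08 / 8.322 ≈ 0.97092 (5 s.f.)

0.97092


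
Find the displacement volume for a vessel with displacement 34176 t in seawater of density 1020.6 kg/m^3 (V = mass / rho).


Formula: V = mass / rho
Step 1 — convert tonnes to kg: 34176 t * 1000 = 34176000 kg
Step 2 — V = 34176000 / 1020.6 ≈ 33486 m^3 (5 s.f.)

33486 m^3


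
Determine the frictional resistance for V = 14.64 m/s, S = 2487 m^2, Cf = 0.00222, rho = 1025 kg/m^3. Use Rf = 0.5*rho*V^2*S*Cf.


Formula: Rf = 0.5 * rho * V^2 * S * Cf
Step 1 — V^2 = 14.64^2 = 214.3296
Step 2 — 0.5 * rho * V^2 = 0.5 * 1025 * 214.3296 = 109843.92
Step 3 — Rf = 109843.92 * 2487 * 0.00222 ≈ 606460 N (5 s.f.)

606460 N


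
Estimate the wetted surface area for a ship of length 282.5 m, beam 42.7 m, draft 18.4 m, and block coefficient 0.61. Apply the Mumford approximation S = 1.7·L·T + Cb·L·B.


Formula: S = 1.7*L*T + V/T with V = Cb*L*B*T, i.e. S = L * (1.7*T + Cb*B)
Step 1 — 1.7*T = 1.7 * 18.4 = 31.28 m
Step 2 — Cb*B = 0.61 * 42.7 = 26.047 m
Step 3 — 1.7*T + Cb*B = 31.28 + 26.047 = 57.327 m
Step 4 — S = 282.5 * 57.327 ≈ 16195 m^2 (5 s.f.)

16195 m^2


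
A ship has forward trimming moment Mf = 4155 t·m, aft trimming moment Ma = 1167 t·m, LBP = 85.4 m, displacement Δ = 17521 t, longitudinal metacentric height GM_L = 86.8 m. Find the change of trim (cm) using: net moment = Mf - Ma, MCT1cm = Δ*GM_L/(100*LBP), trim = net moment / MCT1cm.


Formula: net trimming moment = Mf - Ma; MCT1cm = Δ*GM_L/(100*LBP); trim = net moment / MCT1cm
Step 1 — net trimming moment = 4155 - 1167 = 2988 t·m
Step 2 — MCT1cm = 17521 * 86.8 / (100 * 85.4) = 178.0823 t·m/cm
Step 3 — trim = 2988 / 178.0823 ≈ 16.779 cm (5 s.f.)

16.779 cm


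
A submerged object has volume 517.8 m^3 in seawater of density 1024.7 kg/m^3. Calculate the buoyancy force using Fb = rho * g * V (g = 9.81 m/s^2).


Formula: Fb = rho * g * V
Substituting: Fb = 1024.7 * 9.81 * 517.8
Intermediate: 1024.7 * 9.81 = 10052.307
Result: Fb = 10052.307 * 517.8 ≈ 5205100 N (5 s.f.)

5205100 N


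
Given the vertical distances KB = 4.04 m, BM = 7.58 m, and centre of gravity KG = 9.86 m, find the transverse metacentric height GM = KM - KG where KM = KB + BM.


Formula: GM = KB + BM - KG
Step 1 — KM = KB + BM = 4.04 + 7.58 = 11.62 m
Step 2 — GM = KM - KG = 11.62 - 9.86 = 1.76 m

1.76 m


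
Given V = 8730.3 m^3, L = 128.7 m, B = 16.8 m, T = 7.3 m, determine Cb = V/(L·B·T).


Formula: Cb = V / (L * B * T)
Step 1 — L * B * T = 128.7 * 16.8 * 7.3 = 15783.768 m^3
Step 2 — Cb = 8730.3 / 15783.768 ≈ 0.55312 (5 s.f.)

0.55312


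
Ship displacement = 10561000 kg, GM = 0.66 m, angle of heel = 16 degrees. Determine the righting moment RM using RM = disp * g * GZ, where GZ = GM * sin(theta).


Formula: GZ = GM * sin(theta); RM = disp * g * GZ
Step 1 — GZ = 0.66 * sin(16°) = 0.66 * 0.275637 = 0.18192 m
Step 2 — RM = 10561000 * 9.81 * 0.18192 ≈ 18848000 N·m (5 s.f.)

18848000 N·m


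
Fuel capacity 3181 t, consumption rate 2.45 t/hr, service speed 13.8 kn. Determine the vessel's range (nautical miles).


Formula: endurance = fuel / rate; range = endurance * speed
Step 1 — endurance = 3181 / 2.45 = 1298.3673 hours
Step 2 — range = 1298.3673 * 13.8 ≈ 17917 nautical miles (5 s.f.)

17917 NM


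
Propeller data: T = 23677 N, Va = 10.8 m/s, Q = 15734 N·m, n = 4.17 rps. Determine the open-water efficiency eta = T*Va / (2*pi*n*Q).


Formula: eta = T * Va / (2 * pi * n * Q)
Step 1 — numerator = T * Va = 23677 * 10.8 = 255711.6
Step 2 — 2 * pi * n = 2 * pi * 4.17 = 26.200883
Step 3 — denominator = 26.200883 * 15734 = 412244.69
Step 4 — eta = 255711.6 / 412244.69 ≈ 0.62029 (5 s.f.)

0.62029


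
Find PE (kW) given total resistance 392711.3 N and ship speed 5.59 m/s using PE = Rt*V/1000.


Formula: PE = Rt * V / 1000 (kW)
Step 1 — PE (W) = 392711.3 * 5.59 = 2195256.167 W
Step 2 — PE (kW) = 2195256.167 / 1000 ≈ 2195.3 kW (5 s.f.)

2195.3 kW


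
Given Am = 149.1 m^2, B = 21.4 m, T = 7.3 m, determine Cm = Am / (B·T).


Formula: Cm = Am / (B * T)
Step 1 — B * T = 21.4 * 7.3 = 156.22 m^2
Step 2 — Cm = 149.1 / 156.22 ≈ 0.95442 (5 s.f.)

0.95442


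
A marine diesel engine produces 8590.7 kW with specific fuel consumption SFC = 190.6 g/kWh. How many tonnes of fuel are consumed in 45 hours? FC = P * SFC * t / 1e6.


Formula: FC (tonnes) = P * SFC * t / 1,000,000
Step 1 — P * SFC * t = 8590.7 * 190.6 * 45 = 73682433.9 g
Step 2 — FC (tonnes) = 73682433.9 / 1,000,000 ≈ 73.682 tonnes (5 s.f.)

73.682 tonnes


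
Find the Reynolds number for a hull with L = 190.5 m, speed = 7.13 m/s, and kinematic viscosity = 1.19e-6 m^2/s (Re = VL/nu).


Formula: Re = V * L / nu
Step 1 — V * L = 7.13 * 190.5 = 1358.265 m^2/s
Step 2 — Re = 1358.265 / 1.19e-6 = 1.14e+09

1.14e+09


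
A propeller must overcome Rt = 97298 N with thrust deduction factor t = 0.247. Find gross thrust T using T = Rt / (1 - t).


Formula: T = Rt / (1 - t)
Step 1 — (1 - t) = 1 - 0.247 = 0.753
Step 2 — T = 97298 / 0.753 ≈ 129210 N (5 s.f.)

129210 N


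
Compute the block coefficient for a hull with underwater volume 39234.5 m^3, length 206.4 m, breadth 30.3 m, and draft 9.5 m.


Formula: Cb = V / (L * B * T)
Step 1 — L * B * T = 206.4 * 30.3 * 9.5 = 59412.24 m^3
Step 2 — Cb = 39234.5 / 59412.24 ≈ 0.66038 (5 s.f.)

0.66038


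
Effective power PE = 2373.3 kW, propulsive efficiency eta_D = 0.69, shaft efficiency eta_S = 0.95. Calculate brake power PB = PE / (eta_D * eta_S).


Formula: PB = PE / (eta_D * eta_S)
Step 1 — combined efficiency = eta_D * eta_S = 0.69 * 0.95 = 0.6555
Step 2 — PB = 2373.3 / 0.6555 ≈ 3620.6 kW (5 s.f.)

3620.6 kW


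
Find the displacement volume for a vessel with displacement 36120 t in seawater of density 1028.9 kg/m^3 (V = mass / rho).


Formula: V = mass / rho
Step 1 — convert tonnes to kg: 36120 t * 1000 = 36120000 kg
Step 2 — V = 36120000 / 1028.9 ≈ 35105 m^3 (5 s.f.)

35105 m^3


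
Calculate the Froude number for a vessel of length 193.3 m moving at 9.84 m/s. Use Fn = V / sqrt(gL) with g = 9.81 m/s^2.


Formula: Fn = V / sqrt(g * L)
Step 1 — g * L = 9.81 * 193.3 = 1896.273
Step 2 — sqrt(g * L) = sqrt(1896.273) = 43.546217
Step 3 — Fn = 9.84 / 43.546217 ≈ 0.22597 (5 s.f.)

0.22597


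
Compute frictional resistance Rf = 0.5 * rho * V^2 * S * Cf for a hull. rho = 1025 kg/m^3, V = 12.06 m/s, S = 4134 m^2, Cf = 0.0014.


Formula: Rf = 0.5 * rho * V^2 * S * Cf
Step 1 — V^2 = 12.06^2 = 145.4436
Step 2 — 0.5 * rho * V^2 = 0.5 * 1025 * 145.4436 = 74539.845
Step 3 — Rf = 74539.845 * 4134 * 0.0014 ≈ 431410 N (5 s.f.)

431410 N


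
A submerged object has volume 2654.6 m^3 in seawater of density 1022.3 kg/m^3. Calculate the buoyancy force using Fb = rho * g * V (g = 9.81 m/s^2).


Formula: Fb = rho * g * V
Substituting: Fb = 1022.3 * 9.81 * 2654.6
Intermediate: 1022.3 * 9.81 = 10028.763
Result: Fb = 10028.763 * 2654.6 ≈ 26622000 N (5 s.f.)

26622000 N


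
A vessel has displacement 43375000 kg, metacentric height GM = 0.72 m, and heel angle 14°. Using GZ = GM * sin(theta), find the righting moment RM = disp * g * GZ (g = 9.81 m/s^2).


Formula: GZ = GM * sin(theta); RM = disp * g * GZ
Step 1 — GZ = 0.72 * sin(14°) = 0.72 * 0.241922 = 0.174184 m
Step 2 — RM = 43375000 * 9.81 * 0.174184 ≈ 74117000 N·m (5 s.f.)

74117000 N·m


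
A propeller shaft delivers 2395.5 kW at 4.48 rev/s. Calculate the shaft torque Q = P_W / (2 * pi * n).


Formula: Q = P_W / (2 * pi * n)
Step 1 — P_W = 2395.5 kW * 1000 = 2395500.0 W
Step 2 — 2 * pi * n = 2 * pi * 4.48 = 28.14867
Step 3 — Q = 2395500.0 / 28.14867 ≈ 85102 N·m (5 s.f.)

85102 N·m


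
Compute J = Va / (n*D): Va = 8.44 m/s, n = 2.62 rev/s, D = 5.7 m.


Formula: J = Va / (n * D)
Step 1 — n * D = 2.62 * 5.7 = 14.934
Step 2 — J = 8.44 / 14.934 ≈ 0.56515 (5 s.f.)

0.56515


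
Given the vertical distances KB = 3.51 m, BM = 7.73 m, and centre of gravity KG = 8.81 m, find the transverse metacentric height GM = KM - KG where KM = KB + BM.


Formula: GM = KB + BM - KG
Step 1 — KM = KB + BM = 3.51 + 7.73 = 11.24 m
Step 2 — GM = KM - KG = 11.24 - 8.81 = 2.43 m

2.43 m


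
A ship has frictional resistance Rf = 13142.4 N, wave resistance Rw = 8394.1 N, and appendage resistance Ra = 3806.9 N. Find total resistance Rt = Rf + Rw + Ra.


Formula: Rt = Rf + Rw + Ra
Substituting: Rt = 13142.4 + 8394.1 + 3806.9
Result: Rt = 25343.4 N

25343.4 N


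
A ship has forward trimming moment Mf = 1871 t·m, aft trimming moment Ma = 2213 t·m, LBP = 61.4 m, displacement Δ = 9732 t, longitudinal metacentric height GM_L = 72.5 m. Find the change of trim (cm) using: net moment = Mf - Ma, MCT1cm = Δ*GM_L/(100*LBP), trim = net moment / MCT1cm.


Formula: net trimming moment = Mf - Ma; MCT1cm = Δ*GM_L/(100*LBP); trim = net moment / MCT1cm
Step 1 — net trimming moment = 1871 - 2213 = -342 t·m
Step 2 — MCT1cm = 9732 * 72.5 / (100 * 61.4) = 114.9137 t·m/cm
Step 3 — trim = -342 / 114.9137 ≈ -2.9761 cm (5 s.f.)

-2.9761 cm


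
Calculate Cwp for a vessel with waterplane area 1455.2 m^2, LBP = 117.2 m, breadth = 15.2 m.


Formula: Cwp = Aw / (L * B)
Step 1 — L * B = 117.2 * 15.2 = 1781.44 m^2
Step 2 — Cwp = 1455.2 / 1781.44 ≈ 0.81687 (5 s.f.)

0.81687


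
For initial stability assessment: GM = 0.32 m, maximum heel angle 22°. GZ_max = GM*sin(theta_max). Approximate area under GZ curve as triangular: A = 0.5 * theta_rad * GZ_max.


Formula: GZ_max = GM * sin(theta); Area = 0.5 * theta_rad * GZ_max
Step 1 — GZ_max = 0.32 * sin(22°) = 0.32 * 0.374607 = 0.119874 m
Step 2 — theta_rad = 22 * pi/180 = 0.383972 rad
Step 3 — Area = 0.5 * 0.383972 * 0.119874 ≈ 0.023014 m·rad (5 s.f.)

0.023014 m·rad


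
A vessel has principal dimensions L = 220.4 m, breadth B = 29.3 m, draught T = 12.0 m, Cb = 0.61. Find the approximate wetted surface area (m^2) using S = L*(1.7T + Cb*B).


Formula: S = 1.7*L*T + V/T with V = Cb*L*B*T, i.e. S = L * (1.7*T + Cb*B)
Step 1 — 1.7*T = 1.7 * 12.0 = 20.4 m
Step 2 — Cb*B = 0.61 * 29.3 = 17.873 m
Step 3 — 1.7*T + Cb*B = 20.4 + 17.873 = 38.273 m
Step 4 — S = 220.4 * 38.273 ≈ 8435.4 m^2 (5 s.f.)

8435.4 m^2


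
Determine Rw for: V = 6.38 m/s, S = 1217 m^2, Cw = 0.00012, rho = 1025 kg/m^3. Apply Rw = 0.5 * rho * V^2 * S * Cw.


Formula: Rw = 0.5 * rho * V^2 * S * Cw
Step 1 — V^2 = 6.38^2 = 40.7044
Step 2 — 0.5 * rho * V^2 = 0.5 * 1025 * 40.7044 = 20861.005
Step 3 — Rw = 20861.005 * 1217 * 0.00012 ≈ 3046.5 N (5 s.f.)

3046.5 N


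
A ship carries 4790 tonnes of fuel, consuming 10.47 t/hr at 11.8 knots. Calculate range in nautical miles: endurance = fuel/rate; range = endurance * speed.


Formula: endurance = fuel / rate; range = endurance * speed
Step 1 — endurance = 4790 / 10.47 = 457.4976 hours
Step 2 — range = 457.4976 * 11.8 ≈ 5398.5 nautical miles (5 s.f.)

5398.5 NM


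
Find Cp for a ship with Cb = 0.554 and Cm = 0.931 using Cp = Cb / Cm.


Formula: Cp = Cb / Cm
Substituting: Cp = 0.554 / 0.931
Result: Cp ≈ 0.59506 (5 s.f.)

0.59506


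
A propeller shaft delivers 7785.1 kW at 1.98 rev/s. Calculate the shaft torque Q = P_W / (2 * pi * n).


Formula: Q = P_W / (2 * pi * n)
Step 1 — P_W = 7785.1 kW * 1000 = 7785100.0 W
Step 2 — 2 * pi * n = 2 * pi * 1.98 = 12.440707
Step 3 — Q = 7785100.0 / 12.440707 ≈ 625780 N·m (5 s.f.)

625780 N·m


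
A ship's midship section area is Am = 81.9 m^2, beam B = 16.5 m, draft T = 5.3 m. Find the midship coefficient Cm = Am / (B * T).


Formula: Cm = Am / (B * T)
Step 1 — B * T = 16.5 * 5.3 = 87.45 m^2
Step 2 — Cm = 81.9 / 87.45 ≈ 0.93654 (5 s.f.)

0.93654


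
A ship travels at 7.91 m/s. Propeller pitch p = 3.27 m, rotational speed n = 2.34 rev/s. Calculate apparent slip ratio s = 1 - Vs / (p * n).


Formula: s = 1 - Vs / (p * n)
Step 1 — p * n = 3.27 * 2.34 = 7.6518
Step 2 — Vs / (p*n) = 7.91 / 7.6518 = 1.033744 (6 d.p.)
Step 3 — s = 1 - 1.033744 = -0.033744

-0.033744


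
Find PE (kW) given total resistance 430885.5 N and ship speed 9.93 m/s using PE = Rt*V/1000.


Formula: PE = Rt * V / 1000 (kW)
Step 1 — PE (W) = 430885.5 * 9.93 = 4278693.015 W
Step 2 — PE (kW) = 4278693.015 / 1000 ≈ 4278.7 kW (5 s.f.)

4278.7 kW


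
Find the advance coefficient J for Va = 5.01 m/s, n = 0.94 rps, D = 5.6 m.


Formula: J = Va / (n * D)
Step 1 — n * D = 0.94 * 5.6 = 5.264
Step 2 — J = 5.01 / 5.264 ≈ 0.95175 (5 s.f.)

0.95175


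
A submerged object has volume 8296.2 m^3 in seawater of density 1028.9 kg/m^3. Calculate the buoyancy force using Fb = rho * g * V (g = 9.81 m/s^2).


Formula: Fb = rho * g * V
Substituting: Fb = 1028.9 * 9.81 * 8296.2
Intermediate: 1028.9 * 9.81 = 10093.509
Result: Fb = 10093.509 * 8296.2 ≈ 83738000 N (5 s.f.)

83738000 N


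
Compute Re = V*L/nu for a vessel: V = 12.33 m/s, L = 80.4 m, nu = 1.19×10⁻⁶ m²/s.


Formula: Re = V * L / nu
Step 1 — V * L = 12.33 * 80.4 = 991.332 m^2/s
Step 2 — Re = 991.332 / 1.19e-6 = 8.33e+08

8.33e+08


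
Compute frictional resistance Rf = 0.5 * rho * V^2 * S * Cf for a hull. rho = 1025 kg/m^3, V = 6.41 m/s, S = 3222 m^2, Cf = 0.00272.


Formula: Rf = 0.5 * rho * V^2 * S * Cf
Step 1 — V^2 = 6.41^2 = 41.0881
Step 2 — 0.5 * rho * V^2 = 0.5 * 1025 * 41.0881 = 21057.65125
Step 3 — Rf = 21057.65125 * 3222 * 0.00272 ≈ 184550 N (5 s.f.)

184550 N


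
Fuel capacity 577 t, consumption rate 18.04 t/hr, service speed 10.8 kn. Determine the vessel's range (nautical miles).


Formula: endurance = fuel / rate; range = endurance * speed
Step 1 — endurance = 577 / 18.04 = 31.9845 hours
Step 2 — range = 31.9845 * 10.8 ≈ 345.43 nautical miles (5 s.f.)

345.43 NM


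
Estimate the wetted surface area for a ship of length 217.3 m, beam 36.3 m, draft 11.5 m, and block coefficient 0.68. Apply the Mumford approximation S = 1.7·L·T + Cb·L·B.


Formula: S = 1.7*L*T + V/T with V = Cb*L*B*T, i.e. S = L * (1.7*T + Cb*B)
Step 1 — 1.7*T = 1.7 * 11.5 = 19.55 m
Step 2 — Cb*B = 0.68 * 36.3 = 24.684 m
Step 3 — 1.7*T + Cb*B = 19.55 + 24.684 = 44.234 m
Step 4 — S = 217.3 * 44.234 ≈ 9612.0 m^2 (5 s.f.)

9612.0 m^2


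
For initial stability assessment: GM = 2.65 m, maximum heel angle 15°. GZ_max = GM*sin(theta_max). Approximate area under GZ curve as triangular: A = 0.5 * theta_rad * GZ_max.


Formula: GZ_max = GM * sin(theta); Area = 0.5 * theta_rad * GZ_max
Step 1 — GZ_max = 2.65 * sin(15°) = 2.65 * 0.258819 = 0.68587 m
Step 2 — theta_rad = 15 * pi/180 = 0.261799 rad
Step 3 — Area = 0.5 * 0.261799 * 0.68587 ≈ 0.089780 m·rad (5 s.f.)

0.089780 m·rad
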